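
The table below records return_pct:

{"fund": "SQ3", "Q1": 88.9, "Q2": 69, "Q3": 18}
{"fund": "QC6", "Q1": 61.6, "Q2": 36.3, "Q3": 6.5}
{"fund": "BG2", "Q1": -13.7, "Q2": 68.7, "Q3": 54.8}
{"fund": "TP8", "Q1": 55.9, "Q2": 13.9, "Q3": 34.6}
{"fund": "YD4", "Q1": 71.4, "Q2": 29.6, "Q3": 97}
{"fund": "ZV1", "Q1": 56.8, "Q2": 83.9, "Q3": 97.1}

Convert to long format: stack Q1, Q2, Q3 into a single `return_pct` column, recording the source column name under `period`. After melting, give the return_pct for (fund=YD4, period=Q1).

71.4

Unpivoting turns each (fund, wide-column) pair into one long row.
The wide cell at row YD4, column Q1 holds 71.4, so the long row (YD4, Q1) has return_pct=71.4.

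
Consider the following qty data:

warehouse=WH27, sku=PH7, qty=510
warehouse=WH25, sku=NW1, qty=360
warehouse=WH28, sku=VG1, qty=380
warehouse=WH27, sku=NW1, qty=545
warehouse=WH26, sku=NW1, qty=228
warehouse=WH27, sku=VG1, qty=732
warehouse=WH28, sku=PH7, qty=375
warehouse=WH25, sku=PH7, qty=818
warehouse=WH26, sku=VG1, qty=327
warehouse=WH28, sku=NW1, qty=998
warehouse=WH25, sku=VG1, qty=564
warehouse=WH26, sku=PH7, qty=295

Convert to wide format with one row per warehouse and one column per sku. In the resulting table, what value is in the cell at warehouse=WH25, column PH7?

818

Wide layout: rows indexed by warehouse, columns are the 3 distinct sku values (PH7, NW1, VG1).
Cell (warehouse=WH25, sku=PH7) draws from the long row where warehouse=WH25 and sku=PH7, which has qty=818.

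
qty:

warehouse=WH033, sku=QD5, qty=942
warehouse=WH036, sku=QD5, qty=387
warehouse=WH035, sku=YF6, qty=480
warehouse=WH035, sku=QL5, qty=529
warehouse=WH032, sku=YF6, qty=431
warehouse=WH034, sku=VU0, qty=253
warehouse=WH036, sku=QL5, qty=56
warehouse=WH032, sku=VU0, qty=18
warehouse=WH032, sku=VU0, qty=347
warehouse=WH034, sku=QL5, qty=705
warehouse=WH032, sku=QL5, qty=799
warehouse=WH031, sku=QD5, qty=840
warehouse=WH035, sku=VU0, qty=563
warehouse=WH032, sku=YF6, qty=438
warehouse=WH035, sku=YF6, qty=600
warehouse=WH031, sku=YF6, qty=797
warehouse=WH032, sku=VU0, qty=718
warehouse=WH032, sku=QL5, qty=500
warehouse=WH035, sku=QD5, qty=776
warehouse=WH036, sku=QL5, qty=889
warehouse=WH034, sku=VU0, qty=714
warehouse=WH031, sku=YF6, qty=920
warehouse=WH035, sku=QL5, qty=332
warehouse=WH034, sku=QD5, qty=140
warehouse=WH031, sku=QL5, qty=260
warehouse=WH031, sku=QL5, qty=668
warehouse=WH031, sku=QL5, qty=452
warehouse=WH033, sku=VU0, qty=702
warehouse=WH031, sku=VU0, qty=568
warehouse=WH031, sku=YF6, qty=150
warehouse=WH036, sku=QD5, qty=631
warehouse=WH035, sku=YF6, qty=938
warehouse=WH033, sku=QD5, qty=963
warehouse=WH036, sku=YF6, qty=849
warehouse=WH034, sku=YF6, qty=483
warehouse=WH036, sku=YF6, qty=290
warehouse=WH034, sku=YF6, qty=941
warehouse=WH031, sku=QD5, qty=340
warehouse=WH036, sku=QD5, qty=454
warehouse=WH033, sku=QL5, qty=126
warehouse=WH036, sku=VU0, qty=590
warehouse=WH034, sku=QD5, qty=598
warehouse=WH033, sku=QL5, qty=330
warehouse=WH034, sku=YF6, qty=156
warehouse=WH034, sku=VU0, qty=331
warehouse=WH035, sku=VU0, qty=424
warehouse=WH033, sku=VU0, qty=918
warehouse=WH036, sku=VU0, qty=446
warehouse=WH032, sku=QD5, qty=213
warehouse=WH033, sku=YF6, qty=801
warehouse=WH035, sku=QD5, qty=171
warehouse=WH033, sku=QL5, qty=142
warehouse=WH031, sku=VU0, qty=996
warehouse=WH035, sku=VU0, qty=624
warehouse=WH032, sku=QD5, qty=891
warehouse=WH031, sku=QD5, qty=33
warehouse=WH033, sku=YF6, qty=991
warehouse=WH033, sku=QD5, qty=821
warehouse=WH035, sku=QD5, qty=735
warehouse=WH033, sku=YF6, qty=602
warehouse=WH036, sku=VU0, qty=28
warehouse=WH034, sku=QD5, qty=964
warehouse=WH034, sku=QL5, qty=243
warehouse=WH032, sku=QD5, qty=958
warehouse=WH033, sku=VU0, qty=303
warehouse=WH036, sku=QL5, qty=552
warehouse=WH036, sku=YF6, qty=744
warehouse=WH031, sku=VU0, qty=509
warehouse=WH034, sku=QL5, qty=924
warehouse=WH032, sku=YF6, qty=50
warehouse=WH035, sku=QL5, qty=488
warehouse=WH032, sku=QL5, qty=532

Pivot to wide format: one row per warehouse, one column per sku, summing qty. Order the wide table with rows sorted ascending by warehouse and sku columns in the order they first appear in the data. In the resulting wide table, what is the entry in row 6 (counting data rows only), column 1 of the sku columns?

1472

With rows sorted ascending by warehouse, row 6 is warehouse=WH036. sku columns in first-appearance order: QD5, YF6, QL5, VU0; column 1 is QD5.
Long rows with warehouse=WH036, sku=QD5: 387 + 631 + 454 = 1472.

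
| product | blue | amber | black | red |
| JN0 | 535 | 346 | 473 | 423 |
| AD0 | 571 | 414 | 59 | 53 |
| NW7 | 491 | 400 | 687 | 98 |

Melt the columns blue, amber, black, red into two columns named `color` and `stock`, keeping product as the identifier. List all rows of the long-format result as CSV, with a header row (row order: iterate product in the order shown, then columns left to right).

product,color,stock
JN0,blue,535
JN0,amber,346
JN0,black,473
JN0,red,423
AD0,blue,571
AD0,amber,414
AD0,black,59
AD0,red,53
NW7,blue,491
NW7,amber,400
NW7,black,687
NW7,red,98

Each (product, column) pair becomes one row: 3 × 4 = 12 rows.
For example, (JN0, blue) → stock=535.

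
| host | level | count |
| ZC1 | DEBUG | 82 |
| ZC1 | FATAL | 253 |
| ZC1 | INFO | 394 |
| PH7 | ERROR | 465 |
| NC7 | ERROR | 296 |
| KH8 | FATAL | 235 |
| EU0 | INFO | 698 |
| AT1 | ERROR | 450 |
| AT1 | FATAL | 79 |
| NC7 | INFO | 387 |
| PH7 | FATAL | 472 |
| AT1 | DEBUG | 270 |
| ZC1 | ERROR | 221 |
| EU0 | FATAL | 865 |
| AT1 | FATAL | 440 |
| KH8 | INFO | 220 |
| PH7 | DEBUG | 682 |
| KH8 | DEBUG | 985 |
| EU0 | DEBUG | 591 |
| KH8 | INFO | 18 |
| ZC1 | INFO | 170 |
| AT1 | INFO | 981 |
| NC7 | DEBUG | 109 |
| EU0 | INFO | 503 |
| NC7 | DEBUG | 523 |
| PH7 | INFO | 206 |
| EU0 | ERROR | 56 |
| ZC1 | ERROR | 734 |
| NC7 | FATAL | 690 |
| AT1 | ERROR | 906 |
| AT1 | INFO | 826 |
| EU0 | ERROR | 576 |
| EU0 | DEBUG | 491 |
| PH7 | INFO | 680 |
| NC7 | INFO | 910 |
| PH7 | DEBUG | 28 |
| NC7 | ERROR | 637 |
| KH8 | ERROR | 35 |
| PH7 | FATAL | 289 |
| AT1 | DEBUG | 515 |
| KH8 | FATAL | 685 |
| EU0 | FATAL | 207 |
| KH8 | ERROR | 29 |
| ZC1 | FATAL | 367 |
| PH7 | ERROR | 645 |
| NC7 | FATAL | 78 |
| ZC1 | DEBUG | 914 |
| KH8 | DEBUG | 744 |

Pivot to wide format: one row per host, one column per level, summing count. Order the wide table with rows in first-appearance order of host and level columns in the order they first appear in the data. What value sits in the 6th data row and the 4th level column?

With rows in first-appearance order of host, row 6 is host=AT1. level columns in first-appearance order: DEBUG, FATAL, INFO, ERROR; column 4 is ERROR.
Long rows with host=AT1, level=ERROR: 450 + 906 = 1356.

1356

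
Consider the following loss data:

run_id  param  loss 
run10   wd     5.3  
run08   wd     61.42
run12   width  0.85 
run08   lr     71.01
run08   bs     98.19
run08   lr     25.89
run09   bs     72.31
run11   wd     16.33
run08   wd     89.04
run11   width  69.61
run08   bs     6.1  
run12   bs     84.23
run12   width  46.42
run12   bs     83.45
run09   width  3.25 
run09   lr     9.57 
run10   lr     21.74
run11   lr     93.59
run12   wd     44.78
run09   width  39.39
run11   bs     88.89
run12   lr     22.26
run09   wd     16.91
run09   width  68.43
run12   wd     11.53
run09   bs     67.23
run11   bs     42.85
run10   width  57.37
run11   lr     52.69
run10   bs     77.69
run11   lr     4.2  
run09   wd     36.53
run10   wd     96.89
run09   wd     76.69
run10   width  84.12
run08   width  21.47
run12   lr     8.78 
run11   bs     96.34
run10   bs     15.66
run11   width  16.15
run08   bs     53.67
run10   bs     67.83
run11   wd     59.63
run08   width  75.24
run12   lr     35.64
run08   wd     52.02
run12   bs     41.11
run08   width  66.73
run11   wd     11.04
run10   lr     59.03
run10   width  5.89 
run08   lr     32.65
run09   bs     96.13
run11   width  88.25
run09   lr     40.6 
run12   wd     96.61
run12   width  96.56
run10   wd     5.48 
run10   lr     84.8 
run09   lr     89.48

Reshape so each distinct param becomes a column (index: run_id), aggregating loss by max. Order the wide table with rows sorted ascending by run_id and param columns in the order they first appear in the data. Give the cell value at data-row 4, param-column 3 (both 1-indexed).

With rows sorted ascending by run_id, row 4 is run_id=run11. param columns in first-appearance order: wd, width, lr, bs; column 3 is lr.
Long rows with run_id=run11, param=lr: max(93.59, 52.69, 4.2) = 93.59.

93.59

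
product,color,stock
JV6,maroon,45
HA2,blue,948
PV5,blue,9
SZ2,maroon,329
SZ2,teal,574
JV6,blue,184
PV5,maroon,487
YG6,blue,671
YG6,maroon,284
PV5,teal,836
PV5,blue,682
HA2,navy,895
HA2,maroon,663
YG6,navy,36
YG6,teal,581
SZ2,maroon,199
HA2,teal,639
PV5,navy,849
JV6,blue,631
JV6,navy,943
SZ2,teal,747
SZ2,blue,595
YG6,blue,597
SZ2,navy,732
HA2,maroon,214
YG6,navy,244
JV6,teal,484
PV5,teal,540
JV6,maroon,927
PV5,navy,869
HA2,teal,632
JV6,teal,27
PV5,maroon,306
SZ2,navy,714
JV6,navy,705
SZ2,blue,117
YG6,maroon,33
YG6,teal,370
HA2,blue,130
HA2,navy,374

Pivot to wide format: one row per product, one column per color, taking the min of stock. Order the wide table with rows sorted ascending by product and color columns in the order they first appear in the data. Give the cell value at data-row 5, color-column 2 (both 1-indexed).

597

With rows sorted ascending by product, row 5 is product=YG6. color columns in first-appearance order: maroon, blue, teal, navy; column 2 is blue.
Long rows with product=YG6, color=blue: min(671, 597) = 597.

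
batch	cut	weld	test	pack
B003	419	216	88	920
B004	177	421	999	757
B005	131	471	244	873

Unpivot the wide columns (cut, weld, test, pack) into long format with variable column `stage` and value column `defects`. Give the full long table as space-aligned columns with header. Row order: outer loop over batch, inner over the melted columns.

Each (batch, column) pair becomes one row: 3 × 4 = 12 rows.
For example, (B003, cut) → defects=419.

batch  stage  defects
B003   cut    419    
B003   weld   216    
B003   test   88     
B003   pack   920    
B004   cut    177    
B004   weld   421    
B004   test   999    
B004   pack   757    
B005   cut    131    
B005   weld   471    
B005   test   244    
B005   pack   873    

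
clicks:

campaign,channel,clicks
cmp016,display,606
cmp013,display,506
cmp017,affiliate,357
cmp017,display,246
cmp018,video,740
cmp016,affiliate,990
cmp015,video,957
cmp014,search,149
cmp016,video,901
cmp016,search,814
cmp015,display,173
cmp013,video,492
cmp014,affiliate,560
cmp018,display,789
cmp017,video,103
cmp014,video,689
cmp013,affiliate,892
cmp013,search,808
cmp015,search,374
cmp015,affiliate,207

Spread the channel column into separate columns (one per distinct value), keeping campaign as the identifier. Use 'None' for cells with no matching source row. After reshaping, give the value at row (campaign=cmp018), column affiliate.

No long-format row has campaign=cmp018 and channel=affiliate, so the cell is None.

None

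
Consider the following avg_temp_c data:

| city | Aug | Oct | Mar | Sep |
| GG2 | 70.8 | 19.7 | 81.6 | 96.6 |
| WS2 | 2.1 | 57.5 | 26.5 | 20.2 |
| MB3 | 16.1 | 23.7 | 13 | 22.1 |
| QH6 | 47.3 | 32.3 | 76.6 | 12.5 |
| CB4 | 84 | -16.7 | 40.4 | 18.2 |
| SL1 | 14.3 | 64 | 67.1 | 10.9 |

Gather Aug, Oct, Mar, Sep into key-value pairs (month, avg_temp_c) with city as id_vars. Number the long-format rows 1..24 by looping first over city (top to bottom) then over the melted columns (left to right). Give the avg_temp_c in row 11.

13

24 rows total (6 × 4). Row 11: index ⌊(11-1)/4⌋ = 2 into city → MB3; (11-1) mod 4 = 2 into the melted columns → Mar.
So row 11 is (MB3, Mar, 13); avg_temp_c = 13.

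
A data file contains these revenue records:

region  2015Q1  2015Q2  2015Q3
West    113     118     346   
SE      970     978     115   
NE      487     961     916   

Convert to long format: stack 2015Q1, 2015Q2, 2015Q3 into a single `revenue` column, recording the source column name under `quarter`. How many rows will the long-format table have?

9

3 region values × 3 melted columns = 9 rows.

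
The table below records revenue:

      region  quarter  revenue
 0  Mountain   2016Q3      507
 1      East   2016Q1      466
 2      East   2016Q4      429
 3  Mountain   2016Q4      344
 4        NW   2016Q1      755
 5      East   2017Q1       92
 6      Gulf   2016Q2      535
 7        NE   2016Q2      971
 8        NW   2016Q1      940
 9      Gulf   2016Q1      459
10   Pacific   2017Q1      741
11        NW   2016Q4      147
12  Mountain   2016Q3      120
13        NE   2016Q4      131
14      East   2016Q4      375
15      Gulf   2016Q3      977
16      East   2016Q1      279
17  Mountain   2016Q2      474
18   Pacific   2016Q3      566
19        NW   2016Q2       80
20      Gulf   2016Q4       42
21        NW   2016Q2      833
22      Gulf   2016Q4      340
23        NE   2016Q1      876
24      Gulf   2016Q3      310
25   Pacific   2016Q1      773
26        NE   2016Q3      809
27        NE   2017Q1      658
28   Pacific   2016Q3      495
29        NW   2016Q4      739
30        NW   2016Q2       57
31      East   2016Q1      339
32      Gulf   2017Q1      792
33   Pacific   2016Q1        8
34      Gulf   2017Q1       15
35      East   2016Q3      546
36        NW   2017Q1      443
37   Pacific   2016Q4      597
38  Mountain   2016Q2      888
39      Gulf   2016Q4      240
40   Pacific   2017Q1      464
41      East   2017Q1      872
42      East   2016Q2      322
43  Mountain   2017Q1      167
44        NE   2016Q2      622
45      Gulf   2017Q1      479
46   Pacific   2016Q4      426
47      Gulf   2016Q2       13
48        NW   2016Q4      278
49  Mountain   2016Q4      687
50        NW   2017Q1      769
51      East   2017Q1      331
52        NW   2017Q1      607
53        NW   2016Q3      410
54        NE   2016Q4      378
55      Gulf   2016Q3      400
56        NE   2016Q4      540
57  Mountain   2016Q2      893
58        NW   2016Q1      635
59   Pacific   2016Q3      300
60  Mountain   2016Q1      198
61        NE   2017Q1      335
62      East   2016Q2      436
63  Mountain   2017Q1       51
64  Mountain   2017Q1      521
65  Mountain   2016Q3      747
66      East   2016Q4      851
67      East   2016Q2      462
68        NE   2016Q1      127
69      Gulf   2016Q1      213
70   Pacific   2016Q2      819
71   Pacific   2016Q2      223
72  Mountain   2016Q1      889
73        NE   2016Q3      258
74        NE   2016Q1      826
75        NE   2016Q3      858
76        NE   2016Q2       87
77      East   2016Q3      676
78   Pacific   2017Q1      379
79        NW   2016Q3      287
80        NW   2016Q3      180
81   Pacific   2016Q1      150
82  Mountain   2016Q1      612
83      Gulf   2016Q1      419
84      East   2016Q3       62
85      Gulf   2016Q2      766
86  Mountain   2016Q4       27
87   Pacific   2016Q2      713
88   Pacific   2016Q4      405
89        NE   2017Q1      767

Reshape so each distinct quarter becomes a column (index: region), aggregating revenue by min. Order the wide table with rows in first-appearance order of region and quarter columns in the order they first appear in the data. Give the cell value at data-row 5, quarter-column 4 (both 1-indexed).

335

With rows in first-appearance order of region, row 5 is region=NE. quarter columns in first-appearance order: 2016Q3, 2016Q1, 2016Q4, 2017Q1, 2016Q2; column 4 is 2017Q1.
Long rows with region=NE, quarter=2017Q1: min(658, 335, 767) = 335.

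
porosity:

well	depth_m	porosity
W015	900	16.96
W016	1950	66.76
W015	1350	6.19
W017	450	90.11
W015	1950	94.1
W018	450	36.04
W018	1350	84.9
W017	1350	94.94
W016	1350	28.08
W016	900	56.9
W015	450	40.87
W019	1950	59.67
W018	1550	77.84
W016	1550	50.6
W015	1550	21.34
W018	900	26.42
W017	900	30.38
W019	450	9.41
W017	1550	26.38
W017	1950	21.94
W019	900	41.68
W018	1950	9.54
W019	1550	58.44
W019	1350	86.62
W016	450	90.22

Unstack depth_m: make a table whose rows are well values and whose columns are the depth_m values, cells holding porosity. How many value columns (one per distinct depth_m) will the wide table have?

5

5 distinct depth_m values: 450, 900, 1350, 1550, 1950.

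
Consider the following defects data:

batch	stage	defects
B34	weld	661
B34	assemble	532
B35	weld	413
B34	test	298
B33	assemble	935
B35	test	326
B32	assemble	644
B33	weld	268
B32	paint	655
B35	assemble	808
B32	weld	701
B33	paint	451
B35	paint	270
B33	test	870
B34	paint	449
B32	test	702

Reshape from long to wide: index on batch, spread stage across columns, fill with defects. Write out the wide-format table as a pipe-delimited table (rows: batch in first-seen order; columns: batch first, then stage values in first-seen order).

Columns: batch plus the 4 distinct stage values (weld, assemble, test, paint).
For example, row B34 column weld takes defects=661 from the long row (B34, weld).

| batch | weld | assemble | test | paint |
| B34 | 661 | 532 | 298 | 449 |
| B35 | 413 | 808 | 326 | 270 |
| B33 | 268 | 935 | 870 | 451 |
| B32 | 701 | 644 | 702 | 655 |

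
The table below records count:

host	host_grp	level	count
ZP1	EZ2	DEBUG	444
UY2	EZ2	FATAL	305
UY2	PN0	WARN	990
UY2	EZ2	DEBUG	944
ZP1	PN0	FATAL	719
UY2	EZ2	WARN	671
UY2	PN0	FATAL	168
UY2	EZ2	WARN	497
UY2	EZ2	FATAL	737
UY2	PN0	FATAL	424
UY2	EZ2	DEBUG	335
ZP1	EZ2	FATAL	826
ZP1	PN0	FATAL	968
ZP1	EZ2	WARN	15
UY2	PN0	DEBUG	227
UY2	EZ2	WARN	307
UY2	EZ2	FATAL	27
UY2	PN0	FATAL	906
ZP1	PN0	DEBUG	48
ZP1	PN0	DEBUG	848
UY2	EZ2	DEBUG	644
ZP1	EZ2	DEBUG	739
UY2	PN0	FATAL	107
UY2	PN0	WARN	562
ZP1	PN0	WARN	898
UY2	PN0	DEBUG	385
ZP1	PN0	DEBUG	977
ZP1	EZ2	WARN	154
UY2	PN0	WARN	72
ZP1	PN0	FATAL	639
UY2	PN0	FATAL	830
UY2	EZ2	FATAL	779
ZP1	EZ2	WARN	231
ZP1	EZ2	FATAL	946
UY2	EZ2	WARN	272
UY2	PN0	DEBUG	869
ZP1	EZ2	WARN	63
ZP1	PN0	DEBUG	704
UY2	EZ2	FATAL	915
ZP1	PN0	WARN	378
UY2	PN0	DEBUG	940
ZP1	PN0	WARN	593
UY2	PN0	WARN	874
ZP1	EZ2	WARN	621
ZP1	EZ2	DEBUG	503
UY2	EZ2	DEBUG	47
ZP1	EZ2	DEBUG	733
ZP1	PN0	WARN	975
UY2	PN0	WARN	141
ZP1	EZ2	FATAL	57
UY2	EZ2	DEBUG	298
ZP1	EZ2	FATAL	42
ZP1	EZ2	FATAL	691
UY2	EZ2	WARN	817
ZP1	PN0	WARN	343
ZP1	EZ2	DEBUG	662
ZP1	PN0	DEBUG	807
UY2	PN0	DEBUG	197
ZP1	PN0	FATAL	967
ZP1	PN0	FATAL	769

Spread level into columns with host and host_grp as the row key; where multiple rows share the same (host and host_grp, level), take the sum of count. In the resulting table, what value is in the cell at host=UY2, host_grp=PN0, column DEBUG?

Rows with host=UY2, host_grp=PN0 and level=DEBUG: count values are 227, 385, 869, 940, 197.
227 + 385 + 869 + 940 + 197 = 2618.

2618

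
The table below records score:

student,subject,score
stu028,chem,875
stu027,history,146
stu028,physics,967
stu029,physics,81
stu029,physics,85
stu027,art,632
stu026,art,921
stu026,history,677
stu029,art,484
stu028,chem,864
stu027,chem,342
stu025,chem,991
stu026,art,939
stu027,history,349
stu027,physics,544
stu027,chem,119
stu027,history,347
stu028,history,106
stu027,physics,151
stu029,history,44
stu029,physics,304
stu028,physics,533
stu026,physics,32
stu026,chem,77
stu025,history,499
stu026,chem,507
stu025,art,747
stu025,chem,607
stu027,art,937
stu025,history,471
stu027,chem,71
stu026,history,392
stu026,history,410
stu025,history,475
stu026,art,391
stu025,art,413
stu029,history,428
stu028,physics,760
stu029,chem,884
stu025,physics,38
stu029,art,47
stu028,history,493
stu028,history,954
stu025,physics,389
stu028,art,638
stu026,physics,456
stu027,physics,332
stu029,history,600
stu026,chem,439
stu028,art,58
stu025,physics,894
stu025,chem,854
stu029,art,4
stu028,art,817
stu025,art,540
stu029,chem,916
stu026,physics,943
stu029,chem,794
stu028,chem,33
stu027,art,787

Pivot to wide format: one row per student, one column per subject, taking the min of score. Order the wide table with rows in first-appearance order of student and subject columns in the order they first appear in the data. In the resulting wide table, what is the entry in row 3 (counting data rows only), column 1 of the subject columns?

With rows in first-appearance order of student, row 3 is student=stu029. subject columns in first-appearance order: chem, history, physics, art; column 1 is chem.
Long rows with student=stu029, subject=chem: min(884, 916, 794) = 794.

794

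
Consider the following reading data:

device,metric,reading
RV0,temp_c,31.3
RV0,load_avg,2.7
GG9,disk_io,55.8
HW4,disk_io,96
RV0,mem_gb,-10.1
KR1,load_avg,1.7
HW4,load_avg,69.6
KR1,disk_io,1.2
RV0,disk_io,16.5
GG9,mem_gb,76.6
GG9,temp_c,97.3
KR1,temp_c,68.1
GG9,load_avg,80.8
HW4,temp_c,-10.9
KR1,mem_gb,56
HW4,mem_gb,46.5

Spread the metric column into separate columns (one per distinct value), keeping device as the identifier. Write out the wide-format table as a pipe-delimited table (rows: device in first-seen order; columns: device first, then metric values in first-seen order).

Columns: device plus the 4 distinct metric values (temp_c, load_avg, disk_io, mem_gb).
For example, row RV0 column temp_c takes reading=31.3 from the long row (RV0, temp_c).

| device | temp_c | load_avg | disk_io | mem_gb |
| RV0 | 31.3 | 2.7 | 16.5 | -10.1 |
| GG9 | 97.3 | 80.8 | 55.8 | 76.6 |
| HW4 | -10.9 | 69.6 | 96 | 46.5 |
| KR1 | 68.1 | 1.7 | 1.2 | 56 |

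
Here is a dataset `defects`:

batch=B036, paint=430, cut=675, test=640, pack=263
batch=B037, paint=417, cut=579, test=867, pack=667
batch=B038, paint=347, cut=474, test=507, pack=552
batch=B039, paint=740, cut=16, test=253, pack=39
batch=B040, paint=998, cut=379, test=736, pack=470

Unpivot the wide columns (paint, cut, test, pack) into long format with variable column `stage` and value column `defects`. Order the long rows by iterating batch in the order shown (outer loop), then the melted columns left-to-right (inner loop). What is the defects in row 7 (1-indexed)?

867

20 rows total (5 × 4). Row 7: index ⌊(7-1)/4⌋ = 1 into batch → B037; (7-1) mod 4 = 2 into the melted columns → test.
So row 7 is (B037, test, 867); defects = 867.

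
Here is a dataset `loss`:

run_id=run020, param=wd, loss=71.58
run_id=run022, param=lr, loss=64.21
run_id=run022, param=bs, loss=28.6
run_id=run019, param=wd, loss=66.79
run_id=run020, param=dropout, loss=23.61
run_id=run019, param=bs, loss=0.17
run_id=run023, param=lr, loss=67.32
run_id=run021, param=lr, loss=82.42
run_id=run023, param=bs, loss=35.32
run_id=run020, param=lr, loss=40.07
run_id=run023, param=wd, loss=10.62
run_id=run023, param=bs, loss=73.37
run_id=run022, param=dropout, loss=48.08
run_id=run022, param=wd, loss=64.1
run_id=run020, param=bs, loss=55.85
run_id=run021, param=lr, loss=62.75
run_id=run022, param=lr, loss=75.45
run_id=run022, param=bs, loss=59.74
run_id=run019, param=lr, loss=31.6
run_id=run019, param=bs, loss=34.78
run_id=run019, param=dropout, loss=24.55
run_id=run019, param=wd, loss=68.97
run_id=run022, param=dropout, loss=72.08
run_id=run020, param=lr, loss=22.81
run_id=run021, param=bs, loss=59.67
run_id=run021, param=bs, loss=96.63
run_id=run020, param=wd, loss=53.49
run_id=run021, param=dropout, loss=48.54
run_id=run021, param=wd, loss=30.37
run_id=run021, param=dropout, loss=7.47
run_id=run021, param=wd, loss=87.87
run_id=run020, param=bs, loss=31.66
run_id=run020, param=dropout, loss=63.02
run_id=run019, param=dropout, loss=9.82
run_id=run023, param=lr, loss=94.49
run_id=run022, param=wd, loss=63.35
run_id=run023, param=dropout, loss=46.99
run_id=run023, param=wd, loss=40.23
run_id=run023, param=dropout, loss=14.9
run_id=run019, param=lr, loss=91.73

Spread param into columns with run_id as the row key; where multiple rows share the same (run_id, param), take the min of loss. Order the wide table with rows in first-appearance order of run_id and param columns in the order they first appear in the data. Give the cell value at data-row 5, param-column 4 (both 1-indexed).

With rows in first-appearance order of run_id, row 5 is run_id=run021. param columns in first-appearance order: wd, lr, bs, dropout; column 4 is dropout.
Long rows with run_id=run021, param=dropout: min(48.54, 7.47) = 7.47.

7.47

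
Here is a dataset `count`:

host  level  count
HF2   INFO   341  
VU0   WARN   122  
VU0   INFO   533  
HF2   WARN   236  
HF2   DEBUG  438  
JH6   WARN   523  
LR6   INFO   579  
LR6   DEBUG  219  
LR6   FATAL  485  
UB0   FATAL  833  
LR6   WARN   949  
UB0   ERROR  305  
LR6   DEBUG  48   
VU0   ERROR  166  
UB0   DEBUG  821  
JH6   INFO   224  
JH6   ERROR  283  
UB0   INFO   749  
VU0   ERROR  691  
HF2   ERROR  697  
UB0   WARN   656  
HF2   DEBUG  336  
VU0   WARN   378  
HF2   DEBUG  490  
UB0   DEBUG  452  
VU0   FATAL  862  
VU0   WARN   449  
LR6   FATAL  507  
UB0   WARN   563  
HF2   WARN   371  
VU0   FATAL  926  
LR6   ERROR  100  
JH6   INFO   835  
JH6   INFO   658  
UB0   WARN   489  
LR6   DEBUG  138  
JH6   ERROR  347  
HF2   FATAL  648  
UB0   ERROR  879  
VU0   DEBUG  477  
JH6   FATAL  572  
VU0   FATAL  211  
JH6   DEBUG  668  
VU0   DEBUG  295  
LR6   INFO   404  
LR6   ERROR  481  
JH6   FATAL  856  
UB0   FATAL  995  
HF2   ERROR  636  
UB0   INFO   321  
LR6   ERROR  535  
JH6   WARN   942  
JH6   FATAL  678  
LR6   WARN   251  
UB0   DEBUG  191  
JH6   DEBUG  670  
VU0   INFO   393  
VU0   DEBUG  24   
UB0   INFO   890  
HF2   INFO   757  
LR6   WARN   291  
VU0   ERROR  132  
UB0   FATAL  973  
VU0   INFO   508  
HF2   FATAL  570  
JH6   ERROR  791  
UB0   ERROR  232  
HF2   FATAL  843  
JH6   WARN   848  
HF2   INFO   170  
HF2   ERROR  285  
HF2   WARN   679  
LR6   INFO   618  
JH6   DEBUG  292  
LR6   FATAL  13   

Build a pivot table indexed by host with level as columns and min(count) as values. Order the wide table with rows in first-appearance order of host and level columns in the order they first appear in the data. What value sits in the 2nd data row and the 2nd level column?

122

With rows in first-appearance order of host, row 2 is host=VU0. level columns in first-appearance order: INFO, WARN, DEBUG, FATAL, ERROR; column 2 is WARN.
Long rows with host=VU0, level=WARN: min(122, 378, 449) = 122.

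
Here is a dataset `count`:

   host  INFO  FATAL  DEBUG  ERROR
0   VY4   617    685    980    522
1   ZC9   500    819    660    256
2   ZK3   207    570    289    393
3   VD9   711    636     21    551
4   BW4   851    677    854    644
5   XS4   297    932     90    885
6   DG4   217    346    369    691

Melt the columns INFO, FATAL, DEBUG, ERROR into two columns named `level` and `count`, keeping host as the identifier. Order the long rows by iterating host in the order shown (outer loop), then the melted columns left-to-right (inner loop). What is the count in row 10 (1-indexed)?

570

28 rows total (7 × 4). Row 10: index ⌊(10-1)/4⌋ = 2 into host → ZK3; (10-1) mod 4 = 1 into the melted columns → FATAL.
So row 10 is (ZK3, FATAL, 570); count = 570.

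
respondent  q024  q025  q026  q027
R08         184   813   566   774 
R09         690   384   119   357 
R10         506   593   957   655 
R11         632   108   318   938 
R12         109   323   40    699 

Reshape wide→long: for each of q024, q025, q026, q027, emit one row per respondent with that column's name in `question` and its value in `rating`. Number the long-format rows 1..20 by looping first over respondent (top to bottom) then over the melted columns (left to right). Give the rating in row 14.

108

20 rows total (5 × 4). Row 14: index ⌊(14-1)/4⌋ = 3 into respondent → R11; (14-1) mod 4 = 1 into the melted columns → q025.
So row 14 is (R11, q025, 108); rating = 108.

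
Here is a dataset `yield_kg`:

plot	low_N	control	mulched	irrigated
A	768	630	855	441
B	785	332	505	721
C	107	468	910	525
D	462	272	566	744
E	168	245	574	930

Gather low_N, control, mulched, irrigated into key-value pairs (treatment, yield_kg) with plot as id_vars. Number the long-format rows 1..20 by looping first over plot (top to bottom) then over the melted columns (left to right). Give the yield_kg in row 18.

245

20 rows total (5 × 4). Row 18: index ⌊(18-1)/4⌋ = 4 into plot → E; (18-1) mod 4 = 1 into the melted columns → control.
So row 18 is (E, control, 245); yield_kg = 245.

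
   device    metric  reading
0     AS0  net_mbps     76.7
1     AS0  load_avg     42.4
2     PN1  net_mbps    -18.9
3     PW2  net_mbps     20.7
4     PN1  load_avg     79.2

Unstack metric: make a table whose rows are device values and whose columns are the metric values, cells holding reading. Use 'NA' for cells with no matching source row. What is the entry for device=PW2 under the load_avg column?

No long-format row has device=PW2 and metric=load_avg, so the cell is NA.

NA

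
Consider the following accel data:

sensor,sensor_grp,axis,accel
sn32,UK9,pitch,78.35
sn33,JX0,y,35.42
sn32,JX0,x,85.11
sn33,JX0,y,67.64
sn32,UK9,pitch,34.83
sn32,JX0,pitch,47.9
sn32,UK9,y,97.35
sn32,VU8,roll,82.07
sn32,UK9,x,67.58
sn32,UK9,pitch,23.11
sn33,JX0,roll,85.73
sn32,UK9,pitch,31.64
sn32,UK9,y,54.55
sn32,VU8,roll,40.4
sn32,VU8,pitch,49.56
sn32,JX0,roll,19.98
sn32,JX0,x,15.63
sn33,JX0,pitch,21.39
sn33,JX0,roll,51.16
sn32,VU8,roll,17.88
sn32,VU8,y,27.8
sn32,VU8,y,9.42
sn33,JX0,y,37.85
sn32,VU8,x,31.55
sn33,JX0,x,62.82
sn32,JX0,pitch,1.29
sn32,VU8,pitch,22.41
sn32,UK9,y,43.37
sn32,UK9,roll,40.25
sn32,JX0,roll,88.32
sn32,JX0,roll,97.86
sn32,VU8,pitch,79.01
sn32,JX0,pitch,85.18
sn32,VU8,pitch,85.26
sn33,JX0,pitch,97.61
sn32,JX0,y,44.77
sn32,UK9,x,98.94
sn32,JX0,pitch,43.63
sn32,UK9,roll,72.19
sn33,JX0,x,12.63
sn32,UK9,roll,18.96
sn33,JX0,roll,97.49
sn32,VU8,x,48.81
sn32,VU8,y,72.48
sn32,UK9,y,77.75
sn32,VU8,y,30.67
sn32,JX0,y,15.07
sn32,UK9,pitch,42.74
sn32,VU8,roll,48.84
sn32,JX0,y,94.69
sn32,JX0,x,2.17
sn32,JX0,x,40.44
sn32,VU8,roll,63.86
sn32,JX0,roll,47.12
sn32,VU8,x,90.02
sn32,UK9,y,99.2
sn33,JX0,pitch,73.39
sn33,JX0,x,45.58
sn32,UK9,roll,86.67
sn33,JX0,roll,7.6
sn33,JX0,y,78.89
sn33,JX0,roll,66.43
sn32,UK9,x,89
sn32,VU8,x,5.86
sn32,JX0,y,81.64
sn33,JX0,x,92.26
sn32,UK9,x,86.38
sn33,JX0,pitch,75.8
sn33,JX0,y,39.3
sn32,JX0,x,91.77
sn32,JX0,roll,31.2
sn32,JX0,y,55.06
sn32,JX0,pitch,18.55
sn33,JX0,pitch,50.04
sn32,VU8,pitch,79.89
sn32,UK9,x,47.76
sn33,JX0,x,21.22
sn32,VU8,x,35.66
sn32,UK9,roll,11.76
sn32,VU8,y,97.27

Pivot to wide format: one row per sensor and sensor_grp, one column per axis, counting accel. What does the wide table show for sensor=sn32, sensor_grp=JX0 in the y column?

5

Rows with sensor=sn32, sensor_grp=JX0 and axis=y: accel values are 44.77, 15.07, 94.69, 81.64, 55.06.
5 rows match — count = 5.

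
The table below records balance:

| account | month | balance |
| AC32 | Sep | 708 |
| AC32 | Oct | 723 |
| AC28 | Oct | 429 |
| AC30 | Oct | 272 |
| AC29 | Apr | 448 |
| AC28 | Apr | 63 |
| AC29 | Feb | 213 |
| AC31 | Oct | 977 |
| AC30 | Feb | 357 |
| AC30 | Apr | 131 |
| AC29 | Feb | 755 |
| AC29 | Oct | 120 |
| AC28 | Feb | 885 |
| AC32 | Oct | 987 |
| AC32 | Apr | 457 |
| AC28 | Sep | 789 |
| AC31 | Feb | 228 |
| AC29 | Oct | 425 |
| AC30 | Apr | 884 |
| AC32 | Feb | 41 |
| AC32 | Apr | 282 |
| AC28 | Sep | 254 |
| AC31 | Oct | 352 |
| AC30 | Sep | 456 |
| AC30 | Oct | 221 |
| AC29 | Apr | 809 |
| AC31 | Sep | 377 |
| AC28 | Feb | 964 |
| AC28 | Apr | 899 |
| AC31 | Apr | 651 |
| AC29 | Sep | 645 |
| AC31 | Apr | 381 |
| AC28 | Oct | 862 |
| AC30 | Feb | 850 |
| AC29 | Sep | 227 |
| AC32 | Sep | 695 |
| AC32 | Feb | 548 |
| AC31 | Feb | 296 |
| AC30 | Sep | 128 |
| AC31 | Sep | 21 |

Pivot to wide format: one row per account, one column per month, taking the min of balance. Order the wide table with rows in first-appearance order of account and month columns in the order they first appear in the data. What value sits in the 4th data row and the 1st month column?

227

With rows in first-appearance order of account, row 4 is account=AC29. month columns in first-appearance order: Sep, Oct, Apr, Feb; column 1 is Sep.
Long rows with account=AC29, month=Sep: min(645, 227) = 227.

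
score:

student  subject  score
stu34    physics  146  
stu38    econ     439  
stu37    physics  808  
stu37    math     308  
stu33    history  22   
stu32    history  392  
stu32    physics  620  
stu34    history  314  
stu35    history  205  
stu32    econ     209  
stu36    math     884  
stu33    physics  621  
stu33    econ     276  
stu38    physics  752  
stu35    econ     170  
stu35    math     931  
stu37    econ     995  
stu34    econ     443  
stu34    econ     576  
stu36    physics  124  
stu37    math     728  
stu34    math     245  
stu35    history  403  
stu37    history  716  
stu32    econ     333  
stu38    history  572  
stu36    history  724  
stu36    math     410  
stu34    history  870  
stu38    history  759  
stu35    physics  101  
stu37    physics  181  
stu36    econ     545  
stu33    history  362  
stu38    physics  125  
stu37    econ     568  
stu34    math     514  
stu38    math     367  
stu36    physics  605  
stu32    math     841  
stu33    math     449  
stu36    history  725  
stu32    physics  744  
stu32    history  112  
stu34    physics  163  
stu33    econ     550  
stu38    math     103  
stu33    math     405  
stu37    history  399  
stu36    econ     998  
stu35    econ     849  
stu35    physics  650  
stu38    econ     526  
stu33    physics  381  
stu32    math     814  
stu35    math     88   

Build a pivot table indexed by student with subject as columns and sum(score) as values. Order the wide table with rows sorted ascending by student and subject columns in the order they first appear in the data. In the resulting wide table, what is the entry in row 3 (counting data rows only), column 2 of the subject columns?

1019

With rows sorted ascending by student, row 3 is student=stu34. subject columns in first-appearance order: physics, econ, math, history; column 2 is econ.
Long rows with student=stu34, subject=econ: 443 + 576 = 1019.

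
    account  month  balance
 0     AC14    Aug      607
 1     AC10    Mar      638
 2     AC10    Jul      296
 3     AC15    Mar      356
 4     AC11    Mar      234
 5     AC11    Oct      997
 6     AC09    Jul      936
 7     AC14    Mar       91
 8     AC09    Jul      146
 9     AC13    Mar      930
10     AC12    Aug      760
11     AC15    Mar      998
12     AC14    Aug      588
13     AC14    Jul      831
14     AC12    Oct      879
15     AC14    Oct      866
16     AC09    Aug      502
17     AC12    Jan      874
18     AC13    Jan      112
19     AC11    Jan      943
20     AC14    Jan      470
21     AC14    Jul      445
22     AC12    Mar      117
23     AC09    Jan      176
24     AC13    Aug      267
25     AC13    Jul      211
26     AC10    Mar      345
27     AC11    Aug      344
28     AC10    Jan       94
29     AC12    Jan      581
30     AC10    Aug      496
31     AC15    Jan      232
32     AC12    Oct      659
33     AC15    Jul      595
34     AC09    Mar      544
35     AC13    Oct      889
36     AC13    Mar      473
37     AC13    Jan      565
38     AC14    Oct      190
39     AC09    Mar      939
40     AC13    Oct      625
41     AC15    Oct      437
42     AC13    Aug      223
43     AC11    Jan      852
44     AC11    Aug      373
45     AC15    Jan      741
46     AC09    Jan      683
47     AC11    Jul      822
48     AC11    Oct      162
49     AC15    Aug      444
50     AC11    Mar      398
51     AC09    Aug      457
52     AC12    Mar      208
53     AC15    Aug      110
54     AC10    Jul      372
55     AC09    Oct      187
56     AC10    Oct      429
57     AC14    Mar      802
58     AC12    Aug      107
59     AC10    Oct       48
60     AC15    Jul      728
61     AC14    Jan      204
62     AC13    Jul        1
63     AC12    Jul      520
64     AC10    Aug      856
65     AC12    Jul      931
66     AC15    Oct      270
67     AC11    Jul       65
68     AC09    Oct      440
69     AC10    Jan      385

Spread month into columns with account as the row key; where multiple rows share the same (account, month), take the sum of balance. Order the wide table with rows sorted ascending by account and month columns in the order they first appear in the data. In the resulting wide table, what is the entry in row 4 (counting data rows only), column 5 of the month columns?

With rows sorted ascending by account, row 4 is account=AC12. month columns in first-appearance order: Aug, Mar, Jul, Oct, Jan; column 5 is Jan.
Long rows with account=AC12, month=Jan: 874 + 581 = 1455.

1455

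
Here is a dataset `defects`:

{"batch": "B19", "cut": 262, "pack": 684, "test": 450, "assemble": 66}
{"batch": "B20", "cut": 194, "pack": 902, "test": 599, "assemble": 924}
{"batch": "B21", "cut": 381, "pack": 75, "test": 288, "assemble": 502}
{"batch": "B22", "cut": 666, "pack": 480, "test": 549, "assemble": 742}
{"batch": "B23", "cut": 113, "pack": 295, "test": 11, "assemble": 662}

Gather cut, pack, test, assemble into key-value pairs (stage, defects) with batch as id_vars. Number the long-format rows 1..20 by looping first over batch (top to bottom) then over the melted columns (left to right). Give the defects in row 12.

502

20 rows total (5 × 4). Row 12: index ⌊(12-1)/4⌋ = 2 into batch → B21; (12-1) mod 4 = 3 into the melted columns → assemble.
So row 12 is (B21, assemble, 502); defects = 502.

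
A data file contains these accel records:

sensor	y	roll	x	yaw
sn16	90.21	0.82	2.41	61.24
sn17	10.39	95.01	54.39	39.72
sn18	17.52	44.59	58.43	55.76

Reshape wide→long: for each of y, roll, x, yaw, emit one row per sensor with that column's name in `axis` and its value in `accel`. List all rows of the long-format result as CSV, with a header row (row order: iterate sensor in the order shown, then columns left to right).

sensor,axis,accel
sn16,y,90.21
sn16,roll,0.82
sn16,x,2.41
sn16,yaw,61.24
sn17,y,10.39
sn17,roll,95.01
sn17,x,54.39
sn17,yaw,39.72
sn18,y,17.52
sn18,roll,44.59
sn18,x,58.43
sn18,yaw,55.76

Each (sensor, column) pair becomes one row: 3 × 4 = 12 rows.
For example, (sn16, y) → accel=90.21.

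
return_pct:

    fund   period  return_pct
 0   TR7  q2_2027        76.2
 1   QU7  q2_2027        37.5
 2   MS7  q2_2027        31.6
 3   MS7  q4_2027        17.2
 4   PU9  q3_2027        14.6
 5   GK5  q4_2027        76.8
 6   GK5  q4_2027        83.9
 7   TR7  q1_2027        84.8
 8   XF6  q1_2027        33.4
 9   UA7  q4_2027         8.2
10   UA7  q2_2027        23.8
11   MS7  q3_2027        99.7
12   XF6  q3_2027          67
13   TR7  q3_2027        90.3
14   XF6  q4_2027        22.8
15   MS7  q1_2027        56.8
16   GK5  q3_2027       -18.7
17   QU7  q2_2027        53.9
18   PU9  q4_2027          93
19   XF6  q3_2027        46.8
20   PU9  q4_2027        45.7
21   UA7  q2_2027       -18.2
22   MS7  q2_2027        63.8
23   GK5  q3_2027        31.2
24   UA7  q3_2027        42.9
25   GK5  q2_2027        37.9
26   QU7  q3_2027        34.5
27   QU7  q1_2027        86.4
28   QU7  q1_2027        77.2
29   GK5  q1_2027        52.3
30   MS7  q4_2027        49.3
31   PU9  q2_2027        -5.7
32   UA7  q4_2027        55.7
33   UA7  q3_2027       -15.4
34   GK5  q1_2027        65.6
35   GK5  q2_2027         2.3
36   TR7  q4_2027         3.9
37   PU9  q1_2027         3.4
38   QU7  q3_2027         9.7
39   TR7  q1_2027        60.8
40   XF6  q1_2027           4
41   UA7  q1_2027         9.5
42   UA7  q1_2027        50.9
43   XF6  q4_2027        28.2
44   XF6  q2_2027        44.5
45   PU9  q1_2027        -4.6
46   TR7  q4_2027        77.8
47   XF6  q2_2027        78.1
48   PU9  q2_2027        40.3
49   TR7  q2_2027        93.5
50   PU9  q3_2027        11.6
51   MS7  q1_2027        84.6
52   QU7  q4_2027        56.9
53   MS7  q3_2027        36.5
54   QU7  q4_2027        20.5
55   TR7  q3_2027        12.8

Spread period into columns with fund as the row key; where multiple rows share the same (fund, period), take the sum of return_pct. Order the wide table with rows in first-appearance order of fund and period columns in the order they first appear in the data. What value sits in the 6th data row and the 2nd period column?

With rows in first-appearance order of fund, row 6 is fund=XF6. period columns in first-appearance order: q2_2027, q4_2027, q3_2027, q1_2027; column 2 is q4_2027.
Long rows with fund=XF6, period=q4_2027: 22.8 + 28.2 = 51.

51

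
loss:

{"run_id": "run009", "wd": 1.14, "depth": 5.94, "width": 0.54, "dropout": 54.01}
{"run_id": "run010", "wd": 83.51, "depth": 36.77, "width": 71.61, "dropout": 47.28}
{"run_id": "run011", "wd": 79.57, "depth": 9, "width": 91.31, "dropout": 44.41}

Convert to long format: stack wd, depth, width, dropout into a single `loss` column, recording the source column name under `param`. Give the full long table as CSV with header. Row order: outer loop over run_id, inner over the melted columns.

run_id,param,loss
run009,wd,1.14
run009,depth,5.94
run009,width,0.54
run009,dropout,54.01
run010,wd,83.51
run010,depth,36.77
run010,width,71.61
run010,dropout,47.28
run011,wd,79.57
run011,depth,9
run011,width,91.31
run011,dropout,44.41

Each (run_id, column) pair becomes one row: 3 × 4 = 12 rows.
For example, (run009, wd) → loss=1.14.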